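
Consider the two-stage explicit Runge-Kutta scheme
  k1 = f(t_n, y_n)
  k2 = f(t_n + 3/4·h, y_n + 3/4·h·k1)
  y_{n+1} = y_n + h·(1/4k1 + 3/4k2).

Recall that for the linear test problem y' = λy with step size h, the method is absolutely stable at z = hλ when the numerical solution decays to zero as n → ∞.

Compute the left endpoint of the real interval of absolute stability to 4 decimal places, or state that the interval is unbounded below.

left endpoint -1.7778.

Test eqn y'=λy, z=hλ:
  k1=λy_n ⇒ h·k1=z·y_n;  k2=λ(1+3/4z)y_n ⇒ h·k2=z(1+3/4z)y_n
  y_{n+1}/y_n = 1 + 1/4z + 3/4z(1+3/4z) = 1 + z + 9/16z²
  Hence R(z) = 1 + z + 9/16z².

Boundary: |R(x)|=1, x<0.
x=-1.69: |R|=0.9166
R=1: x+9/16x²=0 ⇒ x=−16/9=-1.7778; min R=1−1/(4·9/16)=0.5556>−1
Confirm numerically:
  x=-1.506: |R|=0.76977 <1
  x=-1.491: |R|=0.75948 <1
  x=-1.306: |R|=0.65342 <1
  x=-1.001: |R|=0.56263 <1
  x=-2.254: |R|=1.60379 >1
  x=-2.025: |R|=1.28160 >1
Interval (-1.7778, 0).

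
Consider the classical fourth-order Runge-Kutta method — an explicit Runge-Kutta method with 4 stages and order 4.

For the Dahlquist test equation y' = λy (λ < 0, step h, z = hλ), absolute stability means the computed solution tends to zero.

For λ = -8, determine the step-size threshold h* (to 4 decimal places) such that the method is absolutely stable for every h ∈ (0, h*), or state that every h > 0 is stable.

With y'=λy (z=hλ):
  order 4, 4-stage ⇒ R(z)=1+z+z^2/2+z^3/6+z^4/24
  (e.g. R(-1.28)=0.30152, |R|=0.30152)

Boundary: |R(x)|=1, x<0.
x=-1.28: |R|=0.3015
|R(-2.49)|=0.6387 |R(-2.44)|=0.5926 |R(-1.09)|=0.3470
Bisect:
  x_lo=-3.1475 |R|=1.6982  x_hi=-0.2140 |R|=0.8074
  mid=-1.68073 |R|=0.27289 →hi
  mid=-2.41410 |R|=0.57017 →hi
  mid=-2.78079 |R|=0.99323 →hi
  mid=-2.96413 |R|=1.30485 →lo
  mid=-2.87246 |R|=1.13957 →lo
  mid=-2.82662 |R|=1.06412 →lo
  mid=-2.80371 |R|=1.02812 →lo
  mid=-2.79225 |R|=1.01053 →lo
  mid=-2.78652 |R|=1.00185 →lo
  mid=-2.78365 |R|=0.99753 →hi
  ...
  [-2.78544,-2.78526] ⇒ x*=-2.7853
Interval (-2.7853, 0).

(-2.7853,0); λ=-8 ⇒ h* = 0.3482.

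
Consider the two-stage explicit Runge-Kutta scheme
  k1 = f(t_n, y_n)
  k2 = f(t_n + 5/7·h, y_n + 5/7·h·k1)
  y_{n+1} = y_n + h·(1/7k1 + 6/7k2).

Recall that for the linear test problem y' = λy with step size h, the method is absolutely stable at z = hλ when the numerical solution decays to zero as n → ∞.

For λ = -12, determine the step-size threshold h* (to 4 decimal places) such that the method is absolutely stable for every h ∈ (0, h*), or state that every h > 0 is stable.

(-1.6333,0); λ=-12 ⇒ h* = (49/30)/12 = 0.1361.

On y'=λy, z=hλ:
  k1=λy_n ⇒ h·k1=z·y_n;  k2=λ(1+5/7z)y_n ⇒ h·k2=z(1+5/7z)y_n
  y_{n+1}/y_n = 1 + 1/7z + 6/7z(1+5/7z) = 1 + z + 30/49z²
  R(z) = 1 + z + 30/49z².

Need |R(x)|<1, x<0.
x=-1.58: |R|=0.9484
R=1: x+30/49x²=0 ⇒ x=−49/30=-1.6333; min R=1−1/(4·30/49)=0.5917>−1
Confirm numerically:
  x=-1.564: |R|=0.93361 <1
  x=-1.548: |R|=0.91912 <1
  x=-1.460: |R|=0.84506 <1
  x=-0.668: |R|=0.60520 <1
  x=-1.982: |R|=1.42310 >1
  x=-1.902: |R|=1.31286 >1
  x=-1.694: |R|=1.06292 >1
Stable set (-1.6333, 0).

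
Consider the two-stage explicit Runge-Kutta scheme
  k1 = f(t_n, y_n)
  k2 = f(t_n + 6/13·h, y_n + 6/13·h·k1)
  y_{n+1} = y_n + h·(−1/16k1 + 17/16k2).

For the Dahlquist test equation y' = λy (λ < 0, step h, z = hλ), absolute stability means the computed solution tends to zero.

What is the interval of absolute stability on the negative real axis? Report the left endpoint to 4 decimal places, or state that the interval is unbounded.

With y'=λy (z=hλ):
  k1=λy_n ⇒ h·k1=z·y_n;  k2=λ(1+6/13z)y_n ⇒ h·k2=z(1+6/13z)y_n
  y_{n+1}/y_n = 1 − 1/16z + 17/16z(1+6/13z) = 1 + z + 51/104z²
  ⇒ R(z) = 1 + z + 51/104z².

Boundary: |R(x)|=1, x<0.
x=-1.72: |R|=0.7308
R=1: x+51/104x²=0 ⇒ x=−104/51=-2.0392; min R=1−1/(4·51/104)=0.4902>−1
Confirm numerically:
  x=-1.899: |R|=0.86943 <1
  x=-1.058: |R|=0.49092 <1
  x=-0.955: |R|=0.49224 <1
  x=-2.608: |R|=1.72743 >1
  x=-2.401: |R|=1.42597 >1
So |R|<1 on (-2.0392, 0).

(-2.0392, 0).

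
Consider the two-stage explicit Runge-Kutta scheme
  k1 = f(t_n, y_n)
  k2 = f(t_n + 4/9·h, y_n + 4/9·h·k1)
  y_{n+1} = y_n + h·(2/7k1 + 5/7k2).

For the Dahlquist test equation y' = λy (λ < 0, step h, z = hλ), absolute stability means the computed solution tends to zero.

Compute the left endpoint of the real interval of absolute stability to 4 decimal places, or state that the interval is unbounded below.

z* = -3.1500.

Test eqn y'=λy, z=hλ:
  k1=λy_n ⇒ h·k1=z·y_n;  k2=λ(1+4/9z)y_n ⇒ h·k2=z(1+4/9z)y_n
  y_{n+1}/y_n = 1 + 2/7z + 5/7z(1+4/9z) = 1 + z + 20/63z²
  so R(z) = 1 + z + 20/63z².

Solve |R(x)|<1 on ℝ⁻.
x=-0.62: |R|=0.5020
R=1: x+20/63x²=0 ⇒ x=−63/20=-3.1500; min R=1−1/(4·20/63)=0.2125>−1
Confirm numerically:
  x=-2.776: |R|=0.67041 <1
  x=-1.991: |R|=0.26744 <1
  x=-1.851: |R|=0.23668 <1
  x=-3.621: |R|=1.54143 >1
  x=-3.407: |R|=1.27797 >1
  x=-3.208: |R|=1.05907 >1
Interval (-3.1500, 0).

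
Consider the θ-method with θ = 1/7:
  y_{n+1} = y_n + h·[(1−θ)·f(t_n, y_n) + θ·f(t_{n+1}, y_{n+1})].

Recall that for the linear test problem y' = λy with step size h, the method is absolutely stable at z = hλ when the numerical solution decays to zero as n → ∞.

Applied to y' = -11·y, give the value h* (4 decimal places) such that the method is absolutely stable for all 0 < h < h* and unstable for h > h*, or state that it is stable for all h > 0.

Test eqn y'=λy, z=hλ:
  y_{n+1} = y_n + z·[6/7·y_n + 1/7·y_{n+1}] ⇒ (1 − 1/7z)y_{n+1} = (1 + 6/7z)y_n
  Hence R(z) = (1 + 6/7z)/(1 − 1/7z).

Find x<0 with |R(x)|<1.
x=-0.41: |R|=0.6127
R=−1: 1+6/7x = −1+1/7x ⇒ -5/7x=2 ⇒ x=2/(-5/7)=-2.8000
Confirm numerically:
  x=-1.633: |R|=0.32411 <1
  x=-1.448: |R|=0.19981 <1
  x=-1.412: |R|=0.17499 <1
  x=-3.212: |R|=1.20172 >1
  x=-3.168: |R|=1.18096 >1
Interval (-2.8000, 0).

(-2.8000,0); λ=-11 ⇒ h* = (14/5)/11 = 0.2545.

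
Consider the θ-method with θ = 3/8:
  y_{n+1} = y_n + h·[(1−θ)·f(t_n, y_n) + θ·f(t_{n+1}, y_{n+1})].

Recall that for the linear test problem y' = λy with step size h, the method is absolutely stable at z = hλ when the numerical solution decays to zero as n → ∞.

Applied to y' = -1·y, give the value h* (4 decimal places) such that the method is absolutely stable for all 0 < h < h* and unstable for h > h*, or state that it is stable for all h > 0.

Set f=λy, z=hλ:
  y_{n+1} = y_n + z·[5/8·y_n + 3/8·y_{n+1}] ⇒ (1 − 3/8z)y_{n+1} = (1 + 5/8z)y_n
  ⇒ R(z) = (1 + 5/8z)/(1 − 3/8z).

Find x<0 with |R(x)|<1.
x=-0.58: |R|=0.5236
R=−1: 1+5/8x = −1+3/8x ⇒ -1/4x=2 ⇒ x=2/(-1/4)=-8.0000
Confirm numerically:
  x=-7.671: |R|=0.97878 <1
  x=-5.932: |R|=0.83967 <1
  x=-3.212: |R|=0.45702 <1
  x=-8.590: |R|=1.03494 >1
  x=-8.564: |R|=1.03348 >1
  x=-8.091: |R|=1.00564 >1
So |R|<1 on (-8.0000, 0).

(-8.0000,0); λ=-1 ⇒ h* = (8)/1 = 8.0000.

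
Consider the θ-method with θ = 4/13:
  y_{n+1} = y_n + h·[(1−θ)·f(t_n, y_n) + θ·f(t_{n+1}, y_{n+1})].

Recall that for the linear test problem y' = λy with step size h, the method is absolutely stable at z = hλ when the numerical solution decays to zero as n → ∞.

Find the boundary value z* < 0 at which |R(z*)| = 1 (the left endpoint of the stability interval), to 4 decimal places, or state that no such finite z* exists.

Set f=λy, z=hλ:
  y_{n+1} = y_n + z·[9/13·y_n + 4/13·y_{n+1}] ⇒ (1 − 4/13z)y_{n+1} = (1 + 9/13z)y_n
  ⇒ R(z) = (1 + 9/13z)/(1 − 4/13z).

Solve |R(x)|<1 on ℝ⁻.
x=-0.57: |R|=0.5151
R=−1: 1+9/13x = −1+4/13x ⇒ -5/13x=2 ⇒ x=2/(-5/13)=-5.2000
Confirm numerically:
  x=-4.184: |R|=0.82916 <1
  x=-3.474: |R|=0.67913 <1
  x=-2.285: |R|=0.34169 <1
  x=-5.701: |R|=1.06996 >1
  x=-5.390: |R|=1.02749 >1
So |R|<1 on (-5.2000, 0).

left endpoint -5.2000.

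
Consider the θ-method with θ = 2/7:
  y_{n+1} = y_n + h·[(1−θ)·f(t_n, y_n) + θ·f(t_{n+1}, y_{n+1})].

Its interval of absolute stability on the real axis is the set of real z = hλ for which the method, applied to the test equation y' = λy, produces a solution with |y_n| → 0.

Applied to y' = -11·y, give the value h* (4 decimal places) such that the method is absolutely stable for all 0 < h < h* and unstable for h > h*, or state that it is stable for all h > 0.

On y'=λy, z=hλ:
  y_{n+1} = y_n + z·[5/7·y_n + 2/7·y_{n+1}] ⇒ (1 − 2/7z)y_{n+1} = (1 + 5/7z)y_n
  Hence R(z) = (1 + 5/7z)/(1 − 2/7z).

Need |R(x)|<1, x<0.
x=-0.89: |R|=0.2904
R=−1: 1+5/7x = −1+2/7x ⇒ -3/7x=2 ⇒ x=2/(-3/7)=-4.6667
Confirm numerically:
  x=-4.561: |R|=0.98034 <1
  x=-3.094: |R|=0.64225 <1
  x=-2.394: |R|=0.42162 <1
  x=-5.112: |R|=1.07757 >1
  x=-5.055: |R|=1.06809 >1
Interval (-4.6667, 0).

(-4.6667,0); λ=-11 ⇒ h* = (14/3)/11 = 0.4242.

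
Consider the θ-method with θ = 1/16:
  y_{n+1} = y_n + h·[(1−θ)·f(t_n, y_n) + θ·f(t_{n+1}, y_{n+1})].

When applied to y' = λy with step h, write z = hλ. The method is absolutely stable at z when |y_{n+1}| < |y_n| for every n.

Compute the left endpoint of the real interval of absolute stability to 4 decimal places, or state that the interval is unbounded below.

Test eqn y'=λy, z=hλ:
  y_{n+1} = y_n + z·[15/16·y_n + 1/16·y_{n+1}] ⇒ (1 − 1/16z)y_{n+1} = (1 + 15/16z)y_n
  Hence R(z) = (1 + 15/16z)/(1 − 1/16z).

Solve |R(x)|<1 on ℝ⁻.
x=-1.09: |R|=0.0205
R=−1: 1+15/16x = −1+1/16x ⇒ -7/8x=2 ⇒ x=2/(-7/8)=-2.2857
Confirm numerically:
  x=-1.276: |R|=0.18176 <1
  x=-1.099: |R|=0.02836 <1
  x=-0.934: |R|=0.11752 <1
  x=-2.826: |R|=1.40178 >1
  x=-2.789: |R|=1.37501 >1
  x=-2.396: |R|=1.08393 >1
Interval (-2.2857, 0).

left endpoint -2.2857.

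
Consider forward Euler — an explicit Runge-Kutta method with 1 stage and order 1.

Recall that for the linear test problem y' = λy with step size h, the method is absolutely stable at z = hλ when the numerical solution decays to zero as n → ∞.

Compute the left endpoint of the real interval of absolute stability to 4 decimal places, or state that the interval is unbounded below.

Set f=λy, z=hλ:
  order 1, 1-stage ⇒ R(z)=1+z
  (e.g. R(-1.69)=-0.69000, |R|=0.69000)

Need |R(x)|<1, x<0.
x=-1.69: |R|=0.6900
|R(-2.15)|=1.1500 |R(-2.14)|=1.1400
Bisect:
  x_lo=-2.3355 |R|=1.3355  x_hi=-0.0670 |R|=0.9330
  mid=-1.20122 |R|=0.20122 →hi
  mid=-1.76834 |R|=0.76834 →hi
  mid=-2.05191 |R|=1.05191 →lo
  mid=-1.91012 |R|=0.91012 →hi
  mid=-1.98102 |R|=0.98102 →hi
  mid=-2.01646 |R|=1.01646 →lo
  mid=-1.99874 |R|=0.99874 →hi
  mid=-2.00760 |R|=1.00760 →lo
  mid=-2.00317 |R|=1.00317 →lo
  mid=-2.00095 |R|=1.00095 →lo
  ...
  [-2.00012,-1.99998] ⇒ x*=-2.0000
So |R|<1 on (-2.0000, 0).

left endpoint -2.0000.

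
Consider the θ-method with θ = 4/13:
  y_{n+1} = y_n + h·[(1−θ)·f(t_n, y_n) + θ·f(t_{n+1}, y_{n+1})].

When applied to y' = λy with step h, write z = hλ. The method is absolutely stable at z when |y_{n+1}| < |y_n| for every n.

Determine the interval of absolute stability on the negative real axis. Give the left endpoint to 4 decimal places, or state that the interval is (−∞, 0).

(-5.2000, 0).

On y'=λy, z=hλ:
  y_{n+1} = y_n + z·[9/13·y_n + 4/13·y_{n+1}] ⇒ (1 − 4/13z)y_{n+1} = (1 + 9/13z)y_n
  Hence R(z) = (1 + 9/13z)/(1 − 4/13z).

Need |R(x)|<1, x<0.
x=-1.31: |R|=0.0663
R=−1: 1+9/13x = −1+4/13x ⇒ -5/13x=2 ⇒ x=2/(-5/13)=-5.2000
Confirm numerically:
  x=-5.086: |R|=0.98291 <1
  x=-3.309: |R|=0.63962 <1
  x=-2.698: |R|=0.47419 <1
  x=-5.707: |R|=1.07075 >1
  x=-5.585: |R|=1.05447 >1
  x=-5.271: |R|=1.01042 >1
So |R|<1 on (-5.2000, 0).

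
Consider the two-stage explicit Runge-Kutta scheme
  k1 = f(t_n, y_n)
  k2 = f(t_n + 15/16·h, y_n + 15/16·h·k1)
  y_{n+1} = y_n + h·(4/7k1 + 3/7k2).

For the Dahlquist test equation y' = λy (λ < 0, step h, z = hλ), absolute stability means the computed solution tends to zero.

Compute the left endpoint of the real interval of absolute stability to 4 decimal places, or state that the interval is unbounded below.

Set f=λy, z=hλ:
  k1=λy_n ⇒ h·k1=z·y_n;  k2=λ(1+15/16z)y_n ⇒ h·k2=z(1+15/16z)y_n
  y_{n+1}/y_n = 1 + 4/7z + 3/7z(1+15/16z) = 1 + z + 45/112z²
  Hence R(z) = 1 + z + 45/112z².

Need |R(x)|<1, x<0.
x=-0.6: |R|=0.5446
R=1: x+45/112x²=0 ⇒ x=−112/45=-2.4889; min R=1−1/(4·45/112)=0.3778>−1
Confirm numerically:
  x=-2.467: |R|=0.97830 <1
  x=-2.201: |R|=0.74541 <1
  x=-1.802: |R|=0.50268 <1
  x=-1.741: |R|=0.47685 <1
  x=-3.047: |R|=1.68326 >1
  x=-2.901: |R|=1.48035 >1
  x=-2.769: |R|=1.31164 >1
So |R|<1 on (-2.4889, 0).

z* = -2.4889.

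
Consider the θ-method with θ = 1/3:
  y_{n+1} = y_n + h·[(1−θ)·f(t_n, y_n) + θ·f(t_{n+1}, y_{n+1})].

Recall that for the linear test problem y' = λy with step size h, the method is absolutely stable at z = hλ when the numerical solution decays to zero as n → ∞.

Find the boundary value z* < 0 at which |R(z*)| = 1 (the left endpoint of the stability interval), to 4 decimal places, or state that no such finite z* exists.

left endpoint -6.0000.

On y'=λy, z=hλ:
  y_{n+1} = y_n + z·[2/3·y_n + 1/3·y_{n+1}] ⇒ (1 − 1/3z)y_{n+1} = (1 + 2/3z)y_n
  Hence R(z) = (1 + 2/3z)/(1 − 1/3z).

Boundary: |R(x)|=1, x<0.
x=-0.93: |R|=0.2901
R=−1: 1+2/3x = −1+1/3x ⇒ -1/3x=2 ⇒ x=2/(-1/3)=-6.0000
Confirm numerically:
  x=-4.419: |R|=0.78690 <1
  x=-3.778: |R|=0.67217 <1
  x=-3.661: |R|=0.64885 <1
  x=-3.346: |R|=0.58178 <1
  x=-6.203: |R|=1.02206 >1
  x=-6.040: |R|=1.00442 >1
Interval (-6.0000, 0).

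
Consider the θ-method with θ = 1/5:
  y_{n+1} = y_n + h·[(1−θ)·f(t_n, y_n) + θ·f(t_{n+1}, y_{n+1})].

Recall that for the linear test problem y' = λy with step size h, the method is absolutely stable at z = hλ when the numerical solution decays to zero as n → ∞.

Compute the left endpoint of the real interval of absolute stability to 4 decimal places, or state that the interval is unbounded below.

z* = -3.3333.

Set f=λy, z=hλ:
  y_{n+1} = y_n + z·[4/5·y_n + 1/5·y_{n+1}] ⇒ (1 − 1/5z)y_{n+1} = (1 + 4/5z)y_n
  R(z) = (1 + 4/5z)/(1 − 1/5z).

Find x<0 with |R(x)|<1.
x=-0.41: |R|=0.6211
R=−1: 1+4/5x = −1+1/5x ⇒ -3/5x=2 ⇒ x=2/(-3/5)=-3.3333
Confirm numerically:
  x=-2.235: |R|=0.54457 <1
  x=-2.116: |R|=0.48679 <1
  x=-2.002: |R|=0.42959 <1
  x=-3.704: |R|=1.12776 >1
  x=-3.702: |R|=1.12710 >1
  x=-3.669: |R|=1.11616 >1
So |R|<1 on (-3.3333, 0).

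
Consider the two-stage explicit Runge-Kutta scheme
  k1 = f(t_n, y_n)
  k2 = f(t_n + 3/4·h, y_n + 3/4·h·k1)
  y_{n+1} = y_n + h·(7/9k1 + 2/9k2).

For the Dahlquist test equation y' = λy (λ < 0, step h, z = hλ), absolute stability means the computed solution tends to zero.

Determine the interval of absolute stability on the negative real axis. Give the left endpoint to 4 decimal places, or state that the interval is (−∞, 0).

Set f=λy, z=hλ:
  k1=λy_n ⇒ h·k1=z·y_n;  k2=λ(1+3/4z)y_n ⇒ h·k2=z(1+3/4z)y_n
  y_{n+1}/y_n = 1 + 7/9z + 2/9z(1+3/4z) = 1 + z + 1/6z²
  ⇒ R(z) = 1 + z + 1/6z².

Find x<0 with |R(x)|<1.
x=-0.92: |R|=0.2211
R=1: x+1/6x²=0 ⇒ x=−6=-6.0000; min R=1−1/(4·1/6)=-0.5000>−1
Confirm numerically:
  x=-4.879: |R|=0.08844 <1
  x=-4.733: |R|=0.00055 <1
  x=-4.263: |R|=0.23414 <1
  x=-6.541: |R|=1.58978 >1
  x=-6.280: |R|=1.29307 >1
  x=-6.200: |R|=1.20667 >1
Interval (-6.0000, 0).

z∈(-6.0000,0).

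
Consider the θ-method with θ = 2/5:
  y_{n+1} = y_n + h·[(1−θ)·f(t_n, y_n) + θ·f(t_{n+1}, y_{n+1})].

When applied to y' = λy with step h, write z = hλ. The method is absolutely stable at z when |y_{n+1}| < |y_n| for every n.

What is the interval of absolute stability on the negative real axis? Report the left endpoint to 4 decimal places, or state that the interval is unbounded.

On y'=λy, z=hλ:
  y_{n+1} = y_n + z·[3/5·y_n + 2/5·y_{n+1}] ⇒ (1 − 2/5z)y_{n+1} = (1 + 3/5z)y_n
  so R(z) = (1 + 3/5z)/(1 − 2/5z).

Find x<0 with |R(x)|<1.
x=-1.68: |R|=0.0048
R=−1: 1+3/5x = −1+2/5x ⇒ -1/5x=2 ⇒ x=2/(-1/5)=-10.0000
Confirm numerically:
  x=-8.928: |R|=0.95310 <1
  x=-4.905: |R|=0.65598 <1
  x=-4.141: |R|=0.55888 <1
  x=-10.352: |R|=1.01369 >1
  x=-10.250: |R|=1.00980 >1
  x=-10.235: |R|=1.00923 >1
So |R|<1 on (-10.0000, 0).

(-10.0000, 0).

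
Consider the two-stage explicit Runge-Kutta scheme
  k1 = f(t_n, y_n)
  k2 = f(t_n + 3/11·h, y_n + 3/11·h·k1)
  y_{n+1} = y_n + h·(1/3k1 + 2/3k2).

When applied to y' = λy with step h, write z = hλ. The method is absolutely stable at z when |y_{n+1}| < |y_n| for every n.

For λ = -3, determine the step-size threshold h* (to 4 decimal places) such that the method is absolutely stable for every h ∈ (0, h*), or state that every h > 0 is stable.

Set f=λy, z=hλ:
  k1=λy_n ⇒ h·k1=z·y_n;  k2=λ(1+3/11z)y_n ⇒ h·k2=z(1+3/11z)y_n
  y_{n+1}/y_n = 1 + 1/3z + 2/3z(1+3/11z) = 1 + z + 2/11z²
  R(z) = 1 + z + 2/11z².

Find x<0 with |R(x)|<1.
x=-1.11: |R|=0.1140
R=1: x+2/11x²=0 ⇒ x=−11/2=-5.5000; min R=1−1/(4·2/11)=-0.3750>−1
Confirm numerically:
  x=-4.893: |R|=0.45999 <1
  x=-2.950: |R|=0.36773 <1
  x=-2.215: |R|=0.32296 <1
  x=-5.868: |R|=1.39262 >1
  x=-5.845: |R|=1.36664 >1
  x=-5.723: |R|=1.23204 >1
Stable set (-5.5000, 0).

(-5.5000,0); λ=-3 ⇒ h* = (11/2)/3 = 1.8333.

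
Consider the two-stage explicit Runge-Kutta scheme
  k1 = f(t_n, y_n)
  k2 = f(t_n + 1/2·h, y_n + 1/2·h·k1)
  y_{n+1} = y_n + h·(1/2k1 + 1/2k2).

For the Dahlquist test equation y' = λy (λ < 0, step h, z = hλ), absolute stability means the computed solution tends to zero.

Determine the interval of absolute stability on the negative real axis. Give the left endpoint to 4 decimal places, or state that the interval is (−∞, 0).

Test eqn y'=λy, z=hλ:
  k1=λy_n ⇒ h·k1=z·y_n;  k2=λ(1+1/2z)y_n ⇒ h·k2=z(1+1/2z)y_n
  y_{n+1}/y_n = 1 + 1/2z + 1/2z(1+1/2z) = 1 + z + 1/4z²
  Hence R(z) = 1 + z + 1/4z².

Solve |R(x)|<1 on ℝ⁻.
x=-0.61: |R|=0.4830
R=1: x+1/4x²=0 ⇒ x=−4=-4.0000; min R=1−1/(4·1/4)=0.0000>−1
Confirm numerically:
  x=-3.968: |R|=0.96826 <1
  x=-3.952: |R|=0.95258 <1
  x=-1.952: |R|=0.00058 <1
  x=-4.556: |R|=1.63328 >1
  x=-4.229: |R|=1.24211 >1
  x=-4.113: |R|=1.11619 >1
Stable set (-4.0000, 0).

z∈(-4.0000,0).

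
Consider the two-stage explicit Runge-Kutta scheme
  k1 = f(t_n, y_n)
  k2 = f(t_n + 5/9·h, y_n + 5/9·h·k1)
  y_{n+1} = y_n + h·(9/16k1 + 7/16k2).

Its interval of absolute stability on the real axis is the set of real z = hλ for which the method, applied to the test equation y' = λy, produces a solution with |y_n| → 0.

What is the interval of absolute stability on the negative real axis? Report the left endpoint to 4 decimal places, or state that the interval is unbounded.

z∈(-4.1143,0).

Test eqn y'=λy, z=hλ:
  k1=λy_n ⇒ h·k1=z·y_n;  k2=λ(1+5/9z)y_n ⇒ h·k2=z(1+5/9z)y_n
  y_{n+1}/y_n = 1 + 9/16z + 7/16z(1+5/9z) = 1 + z + 35/144z²
  so R(z) = 1 + z + 35/144z².

Solve |R(x)|<1 on ℝ⁻.
x=-0.44: |R|=0.6071
R=1: x+35/144x²=0 ⇒ x=−144/35=-4.1143; min R=1−1/(4·35/144)=-0.0286>−1
Confirm numerically:
  x=-4.010: |R|=0.89836 <1
  x=-3.921: |R|=0.81579 <1
  x=-3.679: |R|=0.61077 <1
  x=-2.664: |R|=0.06094 <1
  x=-4.506: |R|=1.42901 >1
  x=-4.351: |R|=1.25033 >1
Interval (-4.1143, 0).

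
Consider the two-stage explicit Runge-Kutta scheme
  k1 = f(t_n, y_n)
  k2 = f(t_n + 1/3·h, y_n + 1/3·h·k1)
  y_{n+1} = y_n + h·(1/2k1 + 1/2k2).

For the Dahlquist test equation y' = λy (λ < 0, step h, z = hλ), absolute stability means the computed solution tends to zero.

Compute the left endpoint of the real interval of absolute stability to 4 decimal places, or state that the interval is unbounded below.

Test eqn y'=λy, z=hλ:
  k1=λy_n ⇒ h·k1=z·y_n;  k2=λ(1+1/3z)y_n ⇒ h·k2=z(1+1/3z)y_n
  y_{n+1}/y_n = 1 + 1/2z + 1/2z(1+1/3z) = 1 + z + 1/6z²
  so R(z) = 1 + z + 1/6z².

Need |R(x)|<1, x<0.
x=-1.66: |R|=0.2007
R=1: x+1/6x²=0 ⇒ x=−6=-6.0000; min R=1−1/(4·1/6)=-0.5000>−1
Confirm numerically:
  x=-5.504: |R|=0.54500 <1
  x=-4.935: |R|=0.12404 <1
  x=-4.488: |R|=0.13098 <1
  x=-6.410: |R|=1.43802 >1
  x=-6.079: |R|=1.08004 >1
Stable set (-6.0000, 0).

z* = -6.0000.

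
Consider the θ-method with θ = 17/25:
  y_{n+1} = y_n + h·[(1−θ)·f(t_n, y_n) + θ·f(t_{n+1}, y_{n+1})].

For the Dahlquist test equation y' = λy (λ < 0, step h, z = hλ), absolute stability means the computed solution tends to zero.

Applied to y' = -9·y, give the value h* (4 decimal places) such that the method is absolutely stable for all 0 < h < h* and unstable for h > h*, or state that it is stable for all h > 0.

On y'=λy, z=hλ:
  y_{n+1} = y_n + z·[8/25·y_n + 17/25·y_{n+1}] ⇒ (1 − 17/25z)y_{n+1} = (1 + 8/25z)y_n
  so R(z) = (1 + 8/25z)/(1 − 17/25z).

Need |R(x)|<1, x<0.
x=-1.37: |R|=0.2907
x=-2: |R|=0.1525
x=-10: |R|=0.2821
x=-100: |R|=0.4493
θ=17/25≥1/2 ⇒ |1+8/25x|<|1−17/25x| ∀x<0 ⇒ unbounded interval.

unbounded; (−∞, 0). Any h>0 works for λ=-9.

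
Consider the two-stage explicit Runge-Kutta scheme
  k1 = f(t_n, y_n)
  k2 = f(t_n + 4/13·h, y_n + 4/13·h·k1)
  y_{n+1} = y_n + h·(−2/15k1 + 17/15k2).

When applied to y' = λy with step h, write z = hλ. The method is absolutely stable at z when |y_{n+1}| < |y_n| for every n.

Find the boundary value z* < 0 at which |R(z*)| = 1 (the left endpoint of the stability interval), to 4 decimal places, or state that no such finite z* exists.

left endpoint -2.8676.

Set f=λy, z=hλ:
  k1=λy_n ⇒ h·k1=z·y_n;  k2=λ(1+4/13z)y_n ⇒ h·k2=z(1+4/13z)y_n
  y_{n+1}/y_n = 1 − 2/15z + 17/15z(1+4/13z) = 1 + z + 68/195z²
  R(z) = 1 + z + 68/195z².

Need |R(x)|<1, x<0.
x=-0.6: |R|=0.5255
R=1: x+68/195x²=0 ⇒ x=−195/68=-2.8676; min R=1−1/(4·68/195)=0.2831>−1
Confirm numerically:
  x=-2.683: |R|=0.82724 <1
  x=-2.635: |R|=0.78623 <1
  x=-2.438: |R|=0.63473 <1
  x=-2.290: |R|=0.53871 <1
  x=-3.152: |R|=1.31255 >1
  x=-3.095: |R|=1.24538 >1
So |R|<1 on (-2.8676, 0).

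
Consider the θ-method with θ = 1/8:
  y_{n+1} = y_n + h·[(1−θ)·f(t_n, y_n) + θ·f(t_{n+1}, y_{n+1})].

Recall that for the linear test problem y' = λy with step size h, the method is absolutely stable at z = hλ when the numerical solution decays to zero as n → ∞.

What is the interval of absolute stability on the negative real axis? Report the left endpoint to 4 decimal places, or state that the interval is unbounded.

z∈(-2.6667,0).

With y'=λy (z=hλ):
  y_{n+1} = y_n + z·[7/8·y_n + 1/8·y_{n+1}] ⇒ (1 − 1/8z)y_{n+1} = (1 + 7/8z)y_n
  Hence R(z) = (1 + 7/8z)/(1 − 1/8z).

Find x<0 with |R(x)|<1.
x=-1.74: |R|=0.4292
R=−1: 1+7/8x = −1+1/8x ⇒ -3/4x=2 ⇒ x=2/(-3/4)=-2.6667
Confirm numerically:
  x=-2.177: |R|=0.71131 <1
  x=-1.931: |R|=0.55553 <1
  x=-1.519: |R|=0.27660 <1
  x=-1.413: |R|=0.20089 <1
  x=-3.047: |R|=1.20657 >1
  x=-2.895: |R|=1.12575 >1
  x=-2.805: |R|=1.07682 >1
Interval (-2.6667, 0).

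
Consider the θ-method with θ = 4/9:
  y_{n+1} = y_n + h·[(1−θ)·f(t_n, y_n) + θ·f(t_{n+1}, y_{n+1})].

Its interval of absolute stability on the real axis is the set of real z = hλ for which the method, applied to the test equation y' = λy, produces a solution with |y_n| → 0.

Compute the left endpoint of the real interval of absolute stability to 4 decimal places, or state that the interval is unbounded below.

With y'=λy (z=hλ):
  y_{n+1} = y_n + z·[5/9·y_n + 4/9·y_{n+1}] ⇒ (1 − 4/9z)y_{n+1} = (1 + 5/9z)y_n
  ⇒ R(z) = (1 + 5/9z)/(1 − 4/9z).

Need |R(x)|<1, x<0.
x=-0.75: |R|=0.4375
R=−1: 1+5/9x = −1+4/9x ⇒ -1/9x=2 ⇒ x=2/(-1/9)=-18.0000
Confirm numerically:
  x=-14.506: |R|=0.94787 <1
  x=-13.403: |R|=0.92658 <1
  x=-9.334: |R|=0.81297 <1
  x=-7.734: |R|=0.74294 <1
  x=-18.496: |R|=1.00598 >1
  x=-18.171: |R|=1.00209 >1
Stable set (-18.0000, 0).

left endpoint -18.0000.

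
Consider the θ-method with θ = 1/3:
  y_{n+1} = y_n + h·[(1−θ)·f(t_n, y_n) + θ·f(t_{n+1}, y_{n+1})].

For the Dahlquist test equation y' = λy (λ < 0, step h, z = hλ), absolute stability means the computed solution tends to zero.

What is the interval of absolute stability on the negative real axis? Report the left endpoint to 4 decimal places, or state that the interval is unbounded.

With y'=λy (z=hλ):
  y_{n+1} = y_n + z·[2/3·y_n + 1/3·y_{n+1}] ⇒ (1 − 1/3z)y_{n+1} = (1 + 2/3z)y_n
  ⇒ R(z) = (1 + 2/3z)/(1 − 1/3z).

Boundary: |R(x)|=1, x<0.
x=-1.68: |R|=0.0769
R=−1: 1+2/3x = −1+1/3x ⇒ -1/3x=2 ⇒ x=2/(-1/3)=-6.0000
Confirm numerically:
  x=-4.573: |R|=0.81157 <1
  x=-4.072: |R|=0.72738 <1
  x=-3.648: |R|=0.64621 <1
  x=-3.084: |R|=0.52071 <1
  x=-6.491: |R|=1.05173 >1
  x=-6.429: |R|=1.04550 >1
  x=-6.057: |R|=1.00629 >1
So |R|<1 on (-6.0000, 0).

z∈(-6.0000,0).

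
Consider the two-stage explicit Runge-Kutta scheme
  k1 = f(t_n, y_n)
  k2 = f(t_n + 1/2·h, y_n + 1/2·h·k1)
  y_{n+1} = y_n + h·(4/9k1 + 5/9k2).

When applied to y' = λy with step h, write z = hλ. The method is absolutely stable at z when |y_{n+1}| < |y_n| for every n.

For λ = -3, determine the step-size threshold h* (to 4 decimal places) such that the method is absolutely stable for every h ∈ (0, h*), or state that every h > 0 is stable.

On y'=λy, z=hλ:
  k1=λy_n ⇒ h·k1=z·y_n;  k2=λ(1+1/2z)y_n ⇒ h·k2=z(1+1/2z)y_n
  y_{n+1}/y_n = 1 + 4/9z + 5/9z(1+1/2z) = 1 + z + 5/18z²
  so R(z) = 1 + z + 5/18z².

Need |R(x)|<1, x<0.
x=-1.37: |R|=0.1514
R=1: x+5/18x²=0 ⇒ x=−18/5=-3.6000; min R=1−1/(4·5/18)=0.1000>−1
Confirm numerically:
  x=-2.416: |R|=0.20540 <1
  x=-2.015: |R|=0.11284 <1
  x=-1.507: |R|=0.12385 <1
  x=-4.168: |R|=1.65762 >1
  x=-3.713: |R|=1.11655 >1
So |R|<1 on (-3.6000, 0).

(-3.6000,0); λ=-3 ⇒ h* = (18/5)/3 = 1.2000.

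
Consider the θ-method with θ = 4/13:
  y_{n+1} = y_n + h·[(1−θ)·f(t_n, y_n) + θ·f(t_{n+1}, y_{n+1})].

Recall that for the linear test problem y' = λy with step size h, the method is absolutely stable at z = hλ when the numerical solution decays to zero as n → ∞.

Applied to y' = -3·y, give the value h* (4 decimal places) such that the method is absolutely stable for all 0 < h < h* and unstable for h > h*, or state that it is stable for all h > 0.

On y'=λy, z=hλ:
  y_{n+1} = y_n + z·[9/13·y_n + 4/13·y_{n+1}] ⇒ (1 − 4/13z)y_{n+1} = (1 + 9/13z)y_n
  so R(z) = (1 + 9/13z)/(1 − 4/13z).

Boundary: |R(x)|=1, x<0.
x=-1.28: |R|=0.0817
R=−1: 1+9/13x = −1+4/13x ⇒ -5/13x=2 ⇒ x=2/(-5/13)=-5.2000
Confirm numerically:
  x=-4.539: |R|=0.89392 <1
  x=-4.509: |R|=0.88868 <1
  x=-4.010: |R|=0.79511 <1
  x=-5.733: |R|=1.07417 >1
  x=-5.545: |R|=1.04903 >1
Stable set (-5.2000, 0).

(-5.2000,0); λ=-3 ⇒ h* = (26/5)/3 = 1.7333.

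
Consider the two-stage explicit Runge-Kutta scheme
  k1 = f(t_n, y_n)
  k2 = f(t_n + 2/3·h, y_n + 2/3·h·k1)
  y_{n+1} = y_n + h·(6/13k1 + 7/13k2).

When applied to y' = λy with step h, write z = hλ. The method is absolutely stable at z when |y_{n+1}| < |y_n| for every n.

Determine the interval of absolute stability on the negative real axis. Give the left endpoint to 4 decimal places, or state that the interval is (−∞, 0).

On y'=λy, z=hλ:
  k1=λy_n ⇒ h·k1=z·y_n;  k2=λ(1+2/3z)y_n ⇒ h·k2=z(1+2/3z)y_n
  y_{n+1}/y_n = 1 + 6/13z + 7/13z(1+2/3z) = 1 + z + 14/39z²
  so R(z) = 1 + z + 14/39z².

Need |R(x)|<1, x<0.
x=-1.55: |R|=0.3124
R=1: x+14/39x²=0 ⇒ x=−39/14=-2.7857; min R=1−1/(4·14/39)=0.3036>−1
Confirm numerically:
  x=-2.339: |R|=0.62492 <1
  x=-2.107: |R|=0.48665 <1
  x=-1.633: |R|=0.32427 <1
  x=-1.616: |R|=0.32145 <1
  x=-3.207: |R|=1.48500 >1
  x=-3.203: |R|=1.47979 >1
  x=-2.841: |R|=1.05638 >1
Stable set (-2.7857, 0).

(-2.7857, 0).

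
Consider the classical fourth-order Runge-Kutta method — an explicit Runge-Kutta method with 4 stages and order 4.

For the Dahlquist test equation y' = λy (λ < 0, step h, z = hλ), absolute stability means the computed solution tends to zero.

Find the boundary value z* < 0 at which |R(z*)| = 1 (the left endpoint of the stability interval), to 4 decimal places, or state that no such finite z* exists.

Set f=λy, z=hλ:
  order 4, 4-stage ⇒ R(z)=1+z+z^2/2+z^3/6+z^4/24
  (e.g. R(-1.28)=0.30152, |R|=0.30152)

Find x<0 with |R(x)|<1.
x=-1.28: |R|=0.3015
|R(-2.14)|=0.3903 |R(-1.86)|=0.2960 |R(-1.4)|=0.2827
Bisect:
  x_lo=-3.6087 |R|=3.1365  x_hi=-0.1865 |R|=0.8299
  mid=-1.89761 |R|=0.30427 →hi
  mid=-2.75315 |R|=0.95262 →hi
  mid=-3.18093 |R|=1.77979 →lo
  mid=-2.96704 |R|=1.31043 →lo
  mid=-2.86010 |R|=1.11876 →lo
  mid=-2.80663 |R|=1.03264 →lo
  mid=-2.77989 |R|=0.99188 →hi
  mid=-2.79326 |R|=1.01207 →lo
  ...
  [-2.78532,-2.78511] ⇒ x*=-2.7853
Stable set (-2.7853, 0).

z* = -2.7853.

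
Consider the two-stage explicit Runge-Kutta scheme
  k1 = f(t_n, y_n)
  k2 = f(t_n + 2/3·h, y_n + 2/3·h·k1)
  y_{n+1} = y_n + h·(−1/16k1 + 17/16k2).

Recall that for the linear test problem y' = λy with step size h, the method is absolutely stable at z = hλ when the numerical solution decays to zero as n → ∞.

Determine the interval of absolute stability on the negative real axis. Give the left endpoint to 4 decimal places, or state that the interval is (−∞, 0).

Test eqn y'=λy, z=hλ:
  k1=λy_n ⇒ h·k1=z·y_n;  k2=λ(1+2/3z)y_n ⇒ h·k2=z(1+2/3z)y_n
  y_{n+1}/y_n = 1 − 1/16z + 17/16z(1+2/3z) = 1 + z + 17/24z²
  Hence R(z) = 1 + z + 17/24z².

Solve |R(x)|<1 on ℝ⁻.
x=-0.51: |R|=0.6742
R=1: x+17/24x²=0 ⇒ x=−24/17=-1.4118; min R=1−1/(4·17/24)=0.6471>−1
Confirm numerically:
  x=-1.197: |R|=0.81791 <1
  x=-1.141: |R|=0.78117 <1
  x=-0.732: |R|=0.64754 <1
  x=-1.848: |R|=1.57103 >1
  x=-1.787: |R|=1.47497 >1
Interval (-1.4118, 0).

z∈(-1.4118,0).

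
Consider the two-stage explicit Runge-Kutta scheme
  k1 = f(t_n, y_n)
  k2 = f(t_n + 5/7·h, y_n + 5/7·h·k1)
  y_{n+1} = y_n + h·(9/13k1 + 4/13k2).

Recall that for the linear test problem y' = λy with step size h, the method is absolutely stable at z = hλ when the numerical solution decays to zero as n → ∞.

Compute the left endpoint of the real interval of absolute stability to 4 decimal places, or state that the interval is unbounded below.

left endpoint -4.5500.

On y'=λy, z=hλ:
  k1=λy_n ⇒ h·k1=z·y_n;  k2=λ(1+5/7z)y_n ⇒ h·k2=z(1+5/7z)y_n
  y_{n+1}/y_n = 1 + 9/13z + 4/13z(1+5/7z) = 1 + z + 20/91z²
  R(z) = 1 + z + 20/91z².

Boundary: |R(x)|=1, x<0.
x=-1.6: |R|=0.0374
R=1: x+20/91x²=0 ⇒ x=−91/20=-4.5500; min R=1−1/(4·20/91)=-0.1375>−1
Confirm numerically:
  x=-4.358: |R|=0.81610 <1
  x=-4.331: |R|=0.79154 <1
  x=-3.398: |R|=0.13967 <1
  x=-2.964: |R|=0.03317 <1
  x=-4.959: |R|=1.44577 >1
  x=-4.839: |R|=1.30736 >1
So |R|<1 on (-4.5500, 0).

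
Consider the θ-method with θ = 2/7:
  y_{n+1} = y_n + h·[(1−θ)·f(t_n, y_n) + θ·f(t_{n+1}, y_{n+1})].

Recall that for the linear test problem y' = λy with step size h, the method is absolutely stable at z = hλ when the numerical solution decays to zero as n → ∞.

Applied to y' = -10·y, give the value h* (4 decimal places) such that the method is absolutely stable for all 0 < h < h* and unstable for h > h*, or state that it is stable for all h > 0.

With y'=λy (z=hλ):
  y_{n+1} = y_n + z·[5/7·y_n + 2/7·y_{n+1}] ⇒ (1 − 2/7z)y_{n+1} = (1 + 5/7z)y_n
  R(z) = (1 + 5/7z)/(1 − 2/7z).

Boundary: |R(x)|=1, x<0.
x=-0.32: |R|=0.7068
R=−1: 1+5/7x = −1+2/7x ⇒ -3/7x=2 ⇒ x=2/(-3/7)=-4.6667
Confirm numerically:
  x=-4.550: |R|=0.97826 <1
  x=-2.890: |R|=0.58294 <1
  x=-2.658: |R|=0.51072 <1
  x=-2.573: |R|=0.48288 <1
  x=-4.938: |R|=1.04823 >1
  x=-4.750: |R|=1.01515 >1
Interval (-4.6667, 0).

(-4.6667,0); λ=-10 ⇒ h* = (14/3)/10 = 0.4667.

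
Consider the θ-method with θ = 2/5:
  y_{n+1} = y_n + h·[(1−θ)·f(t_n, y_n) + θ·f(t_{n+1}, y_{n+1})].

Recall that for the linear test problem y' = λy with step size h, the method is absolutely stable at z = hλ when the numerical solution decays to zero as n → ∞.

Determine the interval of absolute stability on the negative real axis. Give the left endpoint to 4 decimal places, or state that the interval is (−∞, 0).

z∈(-10.0000,0).

Set f=λy, z=hλ:
  y_{n+1} = y_n + z·[3/5·y_n + 2/5·y_{n+1}] ⇒ (1 − 2/5z)y_{n+1} = (1 + 3/5z)y_n
  R(z) = (1 + 3/5z)/(1 − 2/5z).

Solve |R(x)|<1 on ℝ⁻.
x=-0.42: |R|=0.6404
R=−1: 1+3/5x = −1+2/5x ⇒ -1/5x=2 ⇒ x=2/(-1/5)=-10.0000
Confirm numerically:
  x=-9.005: |R|=0.95676 <1
  x=-7.112: |R|=0.84977 <1
  x=-6.876: |R|=0.83340 <1
  x=-5.708: |R|=0.73855 <1
  x=-10.582: |R|=1.02224 >1
  x=-10.130: |R|=1.00515 >1
So |R|<1 on (-10.0000, 0).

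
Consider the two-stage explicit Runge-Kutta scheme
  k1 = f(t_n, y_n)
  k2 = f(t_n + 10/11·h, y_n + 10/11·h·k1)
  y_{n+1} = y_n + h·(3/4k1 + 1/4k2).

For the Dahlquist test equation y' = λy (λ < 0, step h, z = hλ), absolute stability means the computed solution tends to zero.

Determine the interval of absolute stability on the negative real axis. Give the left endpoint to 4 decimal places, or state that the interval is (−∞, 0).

On y'=λy, z=hλ:
  k1=λy_n ⇒ h·k1=z·y_n;  k2=λ(1+10/11z)y_n ⇒ h·k2=z(1+10/11z)y_n
  y_{n+1}/y_n = 1 + 3/4z + 1/4z(1+10/11z) = 1 + z + 5/22z²
  ⇒ R(z) = 1 + z + 5/22z².

Find x<0 with |R(x)|<1.
x=-1.33: |R|=0.0720
R=1: x+5/22x²=0 ⇒ x=−22/5=-4.4000; min R=1−1/(4·5/22)=-0.1000>−1
Confirm numerically:
  x=-4.197: |R|=0.80637 <1
  x=-2.295: |R|=0.09795 <1
  x=-2.222: |R|=0.09989 <1
  x=-4.926: |R|=1.58888 >1
  x=-4.451: |R|=1.05159 >1
So |R|<1 on (-4.4000, 0).

z∈(-4.4000,0).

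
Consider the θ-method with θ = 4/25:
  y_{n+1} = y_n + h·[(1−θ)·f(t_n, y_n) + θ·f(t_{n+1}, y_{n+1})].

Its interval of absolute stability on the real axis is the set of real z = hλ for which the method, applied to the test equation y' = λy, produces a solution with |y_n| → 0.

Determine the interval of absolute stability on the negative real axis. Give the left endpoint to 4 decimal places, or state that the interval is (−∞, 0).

z∈(-2.9412,0).

Test eqn y'=λy, z=hλ:
  y_{n+1} = y_n + z·[21/25·y_n + 4/25·y_{n+1}] ⇒ (1 − 4/25z)y_{n+1} = (1 + 21/25z)y_n
  R(z) = (1 + 21/25z)/(1 − 4/25z).

Boundary: |R(x)|=1, x<0.
x=-0.61: |R|=0.4442
R=−1: 1+21/25x = −1+4/25x ⇒ -17/25x=2 ⇒ x=2/(-17/25)=-2.9412
Confirm numerically:
  x=-2.314: |R|=0.68876 <1
  x=-1.787: |R|=0.38967 <1
  x=-1.434: |R|=0.16638 <1
  x=-1.379: |R|=0.12974 <1
  x=-3.466: |R|=1.22957 >1
  x=-3.427: |R|=1.21337 >1
So |R|<1 on (-2.9412, 0).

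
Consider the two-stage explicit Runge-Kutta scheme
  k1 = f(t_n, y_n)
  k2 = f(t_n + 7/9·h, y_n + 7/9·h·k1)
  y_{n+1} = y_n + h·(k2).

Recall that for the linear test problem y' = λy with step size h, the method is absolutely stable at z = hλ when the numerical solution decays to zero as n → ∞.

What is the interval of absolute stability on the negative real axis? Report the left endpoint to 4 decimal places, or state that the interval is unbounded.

With y'=λy (z=hλ):
  k1=λy_n ⇒ h·k1=z·y_n;  k2=λ(1+7/9z)y_n ⇒ h·k2=z(1+7/9z)y_n
  y_{n+1}/y_n = 1 + z(1+7/9z) = 1 + z + 7/9z²
  Hence R(z) = 1 + z + 7/9z².

Boundary: |R(x)|=1, x<0.
x=-1.48: |R|=1.2236
R=1: x+7/9x²=0 ⇒ x=−9/7=-1.2857; min R=1−1/(4·7/9)=0.6786>−1
Confirm numerically:
  x=-1.158: |R|=0.88497 <1
  x=-0.895: |R|=0.72802 <1
  x=-0.724: |R|=0.68369 <1
  x=-0.690: |R|=0.68030 <1
  x=-1.762: |R|=1.65272 >1
  x=-1.742: |R|=1.61822 >1
  x=-1.478: |R|=1.22104 >1
Interval (-1.2857, 0).

z∈(-1.2857,0).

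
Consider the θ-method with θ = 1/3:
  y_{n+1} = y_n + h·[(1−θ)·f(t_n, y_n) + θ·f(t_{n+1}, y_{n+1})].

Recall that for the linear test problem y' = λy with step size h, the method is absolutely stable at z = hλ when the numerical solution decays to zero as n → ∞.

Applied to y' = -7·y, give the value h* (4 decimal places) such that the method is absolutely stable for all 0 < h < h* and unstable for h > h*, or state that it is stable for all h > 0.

With y'=λy (z=hλ):
  y_{n+1} = y_n + z·[2/3·y_n + 1/3·y_{n+1}] ⇒ (1 − 1/3z)y_{n+1} = (1 + 2/3z)y_n
  ⇒ R(z) = (1 + 2/3z)/(1 − 1/3z).

Need |R(x)|<1, x<0.
x=-1.27: |R|=0.1077
R=−1: 1+2/3x = −1+1/3x ⇒ -1/3x=2 ⇒ x=2/(-1/3)=-6.0000
Confirm numerically:
  x=-5.825: |R|=0.98017 <1
  x=-5.526: |R|=0.94441 <1
  x=-3.482: |R|=0.61154 <1
  x=-6.231: |R|=1.02502 >1
  x=-6.082: |R|=1.00903 >1
Interval (-6.0000, 0).

(-6.0000,0); λ=-7 ⇒ h* = (6)/7 = 0.8571.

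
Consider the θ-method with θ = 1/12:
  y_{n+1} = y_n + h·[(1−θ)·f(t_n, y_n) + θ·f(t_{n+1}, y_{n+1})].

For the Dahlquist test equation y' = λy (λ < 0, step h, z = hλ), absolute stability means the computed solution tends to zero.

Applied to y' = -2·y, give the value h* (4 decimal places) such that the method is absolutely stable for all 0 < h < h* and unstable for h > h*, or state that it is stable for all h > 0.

(-2.4000,0); λ=-2 ⇒ h* = (12/5)/2 = 1.2000.

Test eqn y'=λy, z=hλ:
  y_{n+1} = y_n + z·[11/12·y_n + 1/12·y_{n+1}] ⇒ (1 − 1/12z)y_{n+1} = (1 + 11/12z)y_n
  so R(z) = (1 + 11/12z)/(1 − 1/12z).

Solve |R(x)|<1 on ℝ⁻.
x=-1.46: |R|=0.3016
R=−1: 1+11/12x = −1+1/12x ⇒ -5/6x=2 ⇒ x=2/(-5/6)=-2.4000
Confirm numerically:
  x=-2.355: |R|=0.96865 <1
  x=-2.049: |R|=0.75016 <1
  x=-1.242: |R|=0.12551 <1
  x=-1.008: |R|=0.07011 <1
  x=-2.987: |R|=1.39167 >1
  x=-2.725: |R|=1.22071 >1
  x=-2.619: |R|=1.14981 >1
So |R|<1 on (-2.4000, 0).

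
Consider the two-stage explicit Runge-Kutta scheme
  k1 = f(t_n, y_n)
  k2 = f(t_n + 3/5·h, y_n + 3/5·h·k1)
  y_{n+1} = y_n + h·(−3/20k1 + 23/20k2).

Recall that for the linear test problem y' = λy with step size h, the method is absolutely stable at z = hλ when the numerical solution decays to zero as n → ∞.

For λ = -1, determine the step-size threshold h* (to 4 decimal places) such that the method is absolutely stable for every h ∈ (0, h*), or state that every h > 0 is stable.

(-1.4493,0); λ=-1 ⇒ h* = (100/69)/1 = 1.4493.

With y'=λy (z=hλ):
  k1=λy_n ⇒ h·k1=z·y_n;  k2=λ(1+3/5z)y_n ⇒ h·k2=z(1+3/5z)y_n
  y_{n+1}/y_n = 1 − 3/20z + 23/20z(1+3/5z) = 1 + z + 69/100z²
  R(z) = 1 + z + 69/100z².

Need |R(x)|<1, x<0.
x=-1.58: |R|=1.1425
R=1: x+69/100x²=0 ⇒ x=−100/69=-1.4493; min R=1−1/(4·69/100)=0.6377>−1
Confirm numerically:
  x=-1.252: |R|=0.82958 <1
  x=-0.902: |R|=0.65939 <1
  x=-0.755: |R|=0.63832 <1
  x=-1.727: |R|=1.33095 >1
  x=-1.620: |R|=1.19084 >1
Interval (-1.4493, 0).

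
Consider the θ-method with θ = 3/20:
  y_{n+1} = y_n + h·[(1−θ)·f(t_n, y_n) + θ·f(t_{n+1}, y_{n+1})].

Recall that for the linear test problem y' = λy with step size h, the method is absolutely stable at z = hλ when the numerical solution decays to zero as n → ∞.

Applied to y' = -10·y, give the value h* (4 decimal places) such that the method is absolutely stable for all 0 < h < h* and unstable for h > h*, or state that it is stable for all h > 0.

(-2.8571,0); λ=-10 ⇒ h* = (20/7)/10 = 0.2857.

On y'=λy, z=hλ:
  y_{n+1} = y_n + z·[17/20·y_n + 3/20·y_{n+1}] ⇒ (1 − 3/20z)y_{n+1} = (1 + 17/20z)y_n
  R(z) = (1 + 17/20z)/(1 − 3/20z).

Boundary: |R(x)|=1, x<0.
x=-0.96: |R|=0.1608
R=−1: 1+17/20x = −1+3/20x ⇒ -7/10x=2 ⇒ x=2/(-7/10)=-2.8571
Confirm numerically:
  x=-2.616: |R|=0.87877 <1
  x=-2.004: |R|=0.54083 <1
  x=-1.657: |R|=0.32714 <1
  x=-1.497: |R|=0.22249 <1
  x=-3.330: |R|=1.22074 >1
  x=-2.997: |R|=1.06754 >1
Interval (-2.8571, 0).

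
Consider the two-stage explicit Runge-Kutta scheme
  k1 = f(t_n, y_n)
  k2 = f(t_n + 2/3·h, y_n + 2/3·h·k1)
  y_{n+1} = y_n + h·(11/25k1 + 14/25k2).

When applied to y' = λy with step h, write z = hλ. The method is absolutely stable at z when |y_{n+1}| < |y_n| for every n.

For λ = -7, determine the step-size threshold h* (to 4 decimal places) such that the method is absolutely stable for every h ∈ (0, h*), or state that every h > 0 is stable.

With y'=λy (z=hλ):
  k1=λy_n ⇒ h·k1=z·y_n;  k2=λ(1+2/3z)y_n ⇒ h·k2=z(1+2/3z)y_n
  y_{n+1}/y_n = 1 + 11/25z + 14/25z(1+2/3z) = 1 + z + 28/75z²
  ⇒ R(z) = 1 + z + 28/75z².

Find x<0 with |R(x)|<1.
x=-1.29: |R|=0.3313
R=1: x+28/75x²=0 ⇒ x=−75/28=-2.6786; min R=1−1/(4·28/75)=0.3304>−1
Confirm numerically:
  x=-2.238: |R|=0.63189 <1
  x=-2.008: |R|=0.49730 <1
  x=-1.124: |R|=0.34766 <1
  x=-3.165: |R|=1.57476 >1
  x=-2.940: |R|=1.28694 >1
  x=-2.699: |R|=1.02058 >1
So |R|<1 on (-2.6786, 0).

(-2.6786,0); λ=-7 ⇒ h* = (75/28)/7 = 0.3827.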